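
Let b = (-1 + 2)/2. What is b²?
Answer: ¼ ≈ 0.25000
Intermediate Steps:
b = ½ (b = (½)*1 = ½ ≈ 0.50000)
b² = (½)² = ¼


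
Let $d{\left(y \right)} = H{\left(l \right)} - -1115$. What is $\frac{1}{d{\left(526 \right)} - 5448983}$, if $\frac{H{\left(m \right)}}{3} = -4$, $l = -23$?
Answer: $- \frac{1}{5447880} \approx -1.8356 \cdot 10^{-7}$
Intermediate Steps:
$H{\left(m \right)} = -12$ ($H{\left(m \right)} = 3 \left(-4\right) = -12$)
$d{\left(y \right)} = 1103$ ($d{\left(y \right)} = -12 - -1115 = -12 + 1115 = 1103$)
$\frac{1}{d{\left(526 \right)} - 5448983} = \frac{1}{1103 - 5448983} = \frac{1}{-5447880} = - \frac{1}{5447880}$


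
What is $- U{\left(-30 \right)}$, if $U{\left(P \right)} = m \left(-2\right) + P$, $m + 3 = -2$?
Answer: $20$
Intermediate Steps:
$m = -5$ ($m = -3 - 2 = -5$)
$U{\left(P \right)} = 10 + P$ ($U{\left(P \right)} = \left(-5\right) \left(-2\right) + P = 10 + P$)
$- U{\left(-30 \right)} = - (10 - 30) = \left(-1\right) \left(-20\right) = 20$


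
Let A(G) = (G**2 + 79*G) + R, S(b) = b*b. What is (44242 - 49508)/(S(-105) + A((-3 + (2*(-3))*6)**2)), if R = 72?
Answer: -5266/2444697 ≈ -0.0021540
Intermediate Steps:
S(b) = b**2
A(G) = 72 + G**2 + 79*G (A(G) = (G**2 + 79*G) + 72 = 72 + G**2 + 79*G)
(44242 - 49508)/(S(-105) + A((-3 + (2*(-3))*6)**2)) = (44242 - 49508)/((-105)**2 + (72 + ((-3 + (2*(-3))*6)**2)**2 + 79*(-3 + (2*(-3))*6)**2)) = -5266/(11025 + (72 + ((-3 - 6*6)**2)**2 + 79*(-3 - 6*6)**2)) = -5266/(11025 + (72 + ((-3 - 36)**2)**2 + 79*(-3 - 36)**2)) = -5266/(11025 + (72 + ((-39)**2)**2 + 79*(-39)**2)) = -5266/(11025 + (72 + 1521**2 + 79*1521)) = -5266/(11025 + (72 + 2313441 + 120159)) = -5266/(11025 + 2433672) = -5266/2444697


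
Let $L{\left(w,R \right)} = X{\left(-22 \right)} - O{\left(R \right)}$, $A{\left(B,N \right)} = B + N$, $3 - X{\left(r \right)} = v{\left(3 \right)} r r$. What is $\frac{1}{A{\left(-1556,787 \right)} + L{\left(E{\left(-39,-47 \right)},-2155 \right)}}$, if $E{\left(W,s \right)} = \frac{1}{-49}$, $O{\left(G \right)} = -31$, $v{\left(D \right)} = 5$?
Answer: $- \frac{1}{3155} \approx -0.00031696$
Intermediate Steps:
$E{\left(W,s \right)} = - \frac{1}{49}$
$X{\left(r \right)} = 3 - 5 r^{2}$ ($X{\left(r \right)} = 3 - 5 r r = 3 - 5 r^{2}$)
$L{\left(w,R \right)} = -2386$ ($L{\left(w,R \right)} = \left(3 - 5 \left(-22\right)^{2}\right) - -31 = \left(3 - 2420\right) + 31 = -2417 + 31 = -2386$)
$\frac{1}{A{\left(-1556,787 \right)} + L{\left(E{\left(-39,-47 \right)},-2155 \right)}} = \frac{1}{\left(-1556 + 787\right) - 2386} = \frac{1}{-769 - 2386} = \frac{1}{-3155} = - \frac{1}{3155}$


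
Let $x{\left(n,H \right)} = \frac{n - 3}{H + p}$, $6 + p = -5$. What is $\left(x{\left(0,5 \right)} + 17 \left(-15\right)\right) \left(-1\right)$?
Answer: $\frac{509}{2} \approx 254.5$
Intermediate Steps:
$p = -11$ ($p = -6 - 5 = -11$)
$x{\left(n,H \right)} = \frac{-3 + n}{-11 + H}$ ($x{\left(n,H \right)} = \frac{n - 3}{H - 11} = \frac{-3 + n}{-11 + H}$)
$\left(x{\left(0,5 \right)} + 17 \left(-15\right)\right) \left(-1\right) = \left(\frac{-3 + 0}{-11 + 5} + 17 \left(-15\right)\right) \left(-1\right) = \left(\frac{1}{-6} \left(-3\right) - 255\right) \left(-1\right) = \left(\left(- \frac{1}{6}\right) \left(-3\right) - 255\right) \left(-1\right) = \left(\frac{1}{2} - 255\right) \left(-1\right) = \left(- \frac{509}{2}\right) \left(-1\right) = \frac{509}{2}$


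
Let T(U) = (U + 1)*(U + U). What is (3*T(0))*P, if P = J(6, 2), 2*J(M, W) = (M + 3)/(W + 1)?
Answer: 0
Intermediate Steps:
J(M, W) = (3 + M)/(2*(1 + W)) (J(M, W) = ((M + 3)/(W + 1))/2 = ((3 + M)/(1 + W))/2 = (3 + M)/(2*(1 + W)))
P = 3/2 (P = (3 + 6)/(2*(1 + 2)) = (½)*9/3 = (½)*(⅓)*9 = 3/2 ≈ 1.5000)
T(U) = 2*U*(1 + U) (T(U) = (1 + U)*(2*U) = 2*U*(1 + U))
(3*T(0))*P = (3*(2*0*(1 + 0)))*(3/2) = (3*(2*0*1))*(3/2) = (3*0)*(3/2) = 0*(3/2) = 0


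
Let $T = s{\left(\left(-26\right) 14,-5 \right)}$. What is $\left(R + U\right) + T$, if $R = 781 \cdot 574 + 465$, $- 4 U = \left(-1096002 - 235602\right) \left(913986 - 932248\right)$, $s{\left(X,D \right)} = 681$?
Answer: $-6078988622$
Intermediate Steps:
$T = 681$
$U = -6079438062$ ($U = - \frac{\left(-1096002 - 235602\right) \left(913986 - 932248\right)}{4} = - \frac{\left(-1331604\right) \left(-18262\right)}{4} = \left(- \frac{1}{4}\right) 24317752248 = -6079438062$)
$R = 448759$ ($R = 448294 + 465 = 448759$)
$\left(R + U\right) + T = \left(448759 - 6079438062\right) + 681 = -6078989303 + 681 = -6078988622$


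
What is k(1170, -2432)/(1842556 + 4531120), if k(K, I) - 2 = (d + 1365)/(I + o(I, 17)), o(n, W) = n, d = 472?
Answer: 7891/31001560064 ≈ 2.5454e-7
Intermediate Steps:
k(K, I) = 2 + 1837/(2*I) (k(K, I) = 2 + (472 + 1365)/(I + I) = 2 + 1837/((2*I)) = 2 + 1837*(1/(2*I)) = 2 + 1837/(2*I))
k(1170, -2432)/(1842556 + 4531120) = (2 + (1837/2)/(-2432))/(1842556 + 4531120) = (2 + (1837/2)*(-1/2432))/6373676 = (2 - 1837/4864)*(1/6373676) = (7891/4864)*(1/6373676) = 7891/31001560064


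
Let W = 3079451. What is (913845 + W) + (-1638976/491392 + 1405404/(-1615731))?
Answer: 1270233622517483/318091862 ≈ 3.9933e+6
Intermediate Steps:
(913845 + W) + (-1638976/491392 + 1405404/(-1615731)) = (913845 + 3079451) + (-1638976/491392 + 1405404/(-1615731)) = 3993296 + (-1638976*1/491392 + 1405404*(-1/1615731)) = 3993296 + (-25609/7678 - 36036/41429) = 3993296 - 1337639669/318091862 = 1270233622517483/318091862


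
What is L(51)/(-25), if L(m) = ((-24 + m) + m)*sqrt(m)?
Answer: -78*sqrt(51)/25 ≈ -22.281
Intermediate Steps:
L(m) = sqrt(m)*(-24 + 2*m) (L(m) = (-24 + 2*m)*sqrt(m) = sqrt(m)*(-24 + 2*m))
L(51)/(-25) = (2*sqrt(51)*(-12 + 51))/(-25) = -2*sqrt(51)*39/25 = -78*sqrt(51)/25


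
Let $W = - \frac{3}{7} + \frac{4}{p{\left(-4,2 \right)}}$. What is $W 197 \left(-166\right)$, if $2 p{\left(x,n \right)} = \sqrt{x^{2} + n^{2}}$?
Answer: $\frac{98106}{7} - \frac{130808 \sqrt{5}}{5} \approx -44484.0$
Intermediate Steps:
$p{\left(x,n \right)} = \frac{\sqrt{n^{2} + x^{2}}}{2}$ ($p{\left(x,n \right)} = \frac{\sqrt{x^{2} + n^{2}}}{2} = \frac{\sqrt{n^{2} + x^{2}}}{2}$)
$W = - \frac{3}{7} + \frac{4 \sqrt{5}}{5}$ ($W = - \frac{3}{7} + \frac{4}{\frac{1}{2} \sqrt{2^{2} + \left(-4\right)^{2}}} = \left(-3\right) \frac{1}{7} + \frac{4}{\frac{1}{2} \sqrt{4 + 16}} = - \frac{3}{7} + \frac{4}{\frac{1}{2} \sqrt{20}} = - \frac{3}{7} + \frac{4}{\frac{1}{2} \cdot 2 \sqrt{5}} = - \frac{3}{7} + \frac{4}{\sqrt{5}} = - \frac{3}{7} + 4 \frac{\sqrt{5}}{5} = - \frac{3}{7} + \frac{4 \sqrt{5}}{5} \approx 1.3603$)
$W 197 \left(-166\right) = \left(- \frac{3}{7} + \frac{4 \sqrt{5}}{5}\right) 197 \left(-166\right) = \left(- \frac{3}{7} + \frac{4 \sqrt{5}}{5}\right) \left(-32702\right) = \frac{98106}{7} - \frac{130808 \sqrt{5}}{5}$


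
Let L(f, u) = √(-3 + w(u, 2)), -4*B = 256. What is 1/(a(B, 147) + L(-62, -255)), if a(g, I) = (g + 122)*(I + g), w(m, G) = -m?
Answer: 2407/11587172 - 3*√7/11587172 ≈ 0.00020704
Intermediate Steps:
B = -64 (B = -¼*256 = -64)
a(g, I) = (122 + g)*(I + g)
L(f, u) = √(-3 - u)
1/(a(B, 147) + L(-62, -255)) = 1/(((-64)² + 122*147 + 122*(-64) + 147*(-64)) + √(-3 - 1*(-255))) = 1/((4096 + 17934 - 7808 - 9408) + √(-3 + 255)) = 1/(4814 + √252) = 1/(4814 + 6*√7)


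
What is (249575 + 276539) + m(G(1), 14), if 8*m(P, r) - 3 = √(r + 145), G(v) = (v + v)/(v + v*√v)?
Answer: 4208915/8 + √159/8 ≈ 5.2612e+5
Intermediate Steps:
G(v) = 2*v/(v + v^(3/2)) (G(v) = (2*v)/(v + v^(3/2)) = 2*v/(v + v^(3/2)))
m(P, r) = 3/8 + √(145 + r)/8 (m(P, r) = 3/8 + √(r + 145)/8 = 3/8 + √(145 + r)/8)
(249575 + 276539) + m(G(1), 14) = (249575 + 276539) + (3/8 + √(145 + 14)/8) = 526114 + (3/8 + √159/8) = 4208915/8 + √159/8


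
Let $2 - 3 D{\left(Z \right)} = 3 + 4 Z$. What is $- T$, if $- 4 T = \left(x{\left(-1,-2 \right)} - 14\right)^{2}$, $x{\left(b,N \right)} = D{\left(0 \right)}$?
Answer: $\frac{1849}{36} \approx 51.361$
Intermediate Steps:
$D{\left(Z \right)} = - \frac{1}{3} - \frac{4 Z}{3}$ ($D{\left(Z \right)} = \frac{2}{3} - \frac{3 + 4 Z}{3} = \frac{2}{3} - \left(1 + \frac{4 Z}{3}\right) = - \frac{1}{3} - \frac{4 Z}{3}$)
$x{\left(b,N \right)} = - \frac{1}{3}$ ($x{\left(b,N \right)} = - \frac{1}{3} - 0 = - \frac{1}{3} + 0 = - \frac{1}{3}$)
$T = - \frac{1849}{36}$ ($T = - \frac{\left(- \frac{1}{3} - 14\right)^{2}}{4} = - \frac{\left(- \frac{43}{3}\right)^{2}}{4} = \left(- \frac{1}{4}\right) \frac{1849}{9} = - \frac{1849}{36} \approx -51.361$)
$- T = \left(-1\right) \left(- \frac{1849}{36}\right) = \frac{1849}{36}$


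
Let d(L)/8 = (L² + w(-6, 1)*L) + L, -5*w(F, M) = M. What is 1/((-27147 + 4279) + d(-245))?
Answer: 1/455764 ≈ 2.1941e-6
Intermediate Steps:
w(F, M) = -M/5
d(L) = 8*L² + 32*L/5 (d(L) = 8*((L² + (-⅕*1)*L) + L) = 8*((L² - L/5) + L) = 8*(L² + 4*L/5) = 8*L² + 32*L/5)
1/((-27147 + 4279) + d(-245)) = 1/((-27147 + 4279) + (8/5)*(-245)*(4 + 5*(-245))) = 1/(-22868 + (8/5)*(-245)*(4 - 1225)) = 1/(-22868 + (8/5)*(-245)*(-1221)) = 1/(-22868 + 478632) = 1/455764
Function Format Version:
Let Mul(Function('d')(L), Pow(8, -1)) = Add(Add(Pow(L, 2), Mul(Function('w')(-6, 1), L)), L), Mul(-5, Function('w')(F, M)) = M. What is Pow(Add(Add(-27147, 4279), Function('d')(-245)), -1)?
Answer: Rational(1, 455764) ≈ 2.1941e-6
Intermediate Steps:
Function('w')(F, M) = Mul(Rational(-1, 5), M)
Function('d')(L) = Add(Mul(8, Pow(L, 2)), Mul(Rational(32, 5), L)) (Function('d')(L) = Mul(8, Add(Add(Pow(L, 2), Mul(Mul(Rational(-1, 5), 1), L)), L)) = Mul(8, Add(Add(Pow(L, 2), Mul(Rational(-1, 5), L)), L)) = Mul(8, Add(Pow(L, 2), Mul(Rational(4, 5), L))) = Add(Mul(8, Pow(L, 2)), Mul(Rational(32, 5), L)))
Pow(Add(Add(-27147, 4279), Function('d')(-245)), -1) = Pow(Add(Add(-27147, 4279), Mul(Rational(8, 5), -245, Add(4, Mul(5, -245)))), -1) = Pow(Add(-22868, Mul(Rational(8, 5), -245, Add(4, -1225))), -1) = Pow(Add(-22868, Mul(Rational(8, 5), -245, -1221)), -1) = Pow(Add(-22868, 478632), -1) = Pow(455764, -1) = Rational(1, 455764)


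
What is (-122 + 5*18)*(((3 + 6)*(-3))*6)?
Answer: 5184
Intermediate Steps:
(-122 + 5*18)*(((3 + 6)*(-3))*6) = (-122 + 90)*((9*(-3))*6) = -(-864)*6 = -32*(-162) = 5184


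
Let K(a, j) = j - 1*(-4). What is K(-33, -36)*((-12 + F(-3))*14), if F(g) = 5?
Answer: 3136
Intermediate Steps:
K(a, j) = 4 + j (K(a, j) = j + 4 = 4 + j)
K(-33, -36)*((-12 + F(-3))*14) = (4 - 36)*((-12 + 5)*14) = -(-224)*14 = -32*(-98) = 3136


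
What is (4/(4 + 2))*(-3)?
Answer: -2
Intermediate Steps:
(4/(4 + 2))*(-3) = (4/6)*(-3) = ((1/6)*4)*(-3) = (2/3)*(-3) = -2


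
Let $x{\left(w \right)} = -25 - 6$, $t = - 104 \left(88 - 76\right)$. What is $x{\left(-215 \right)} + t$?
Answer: $-1279$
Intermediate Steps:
$t = -1248$ ($t = \left(-104\right) 12 = -1248$)
$x{\left(w \right)} = -31$
$x{\left(-215 \right)} + t = -31 - 1248 = -1279$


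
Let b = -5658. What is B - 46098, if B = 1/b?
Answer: -260822485/5658 ≈ -46098.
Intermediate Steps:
B = -1/5658 (B = 1/(-5658) = -1/5658 ≈ -0.00017674)
B - 46098 = -1/5658 - 46098 = -260822485/5658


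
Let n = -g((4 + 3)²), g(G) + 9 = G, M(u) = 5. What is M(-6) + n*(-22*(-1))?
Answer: -875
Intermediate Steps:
g(G) = -9 + G
n = -40 (n = -(-9 + (4 + 3)²) = -(-9 + 7²) = -(-9 + 49) = -1*40 = -40)
M(-6) + n*(-22*(-1)) = 5 - (-880)*(-1) = 5 - 40*22 = 5 - 880 = -875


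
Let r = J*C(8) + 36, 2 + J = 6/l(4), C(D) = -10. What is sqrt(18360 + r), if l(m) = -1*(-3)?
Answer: 6*sqrt(511) ≈ 135.63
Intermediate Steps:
l(m) = 3
J = 0 (J = -2 + 6/3 = -2 + 6*(1/3) = -2 + 2 = 0)
r = 36 (r = 0*(-10) + 36 = 0 + 36 = 36)
sqrt(18360 + r) = sqrt(18360 + 36) = sqrt(18396) = 6*sqrt(511)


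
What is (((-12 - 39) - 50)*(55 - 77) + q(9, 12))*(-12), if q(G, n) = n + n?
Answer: -26952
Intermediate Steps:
q(G, n) = 2*n
(((-12 - 39) - 50)*(55 - 77) + q(9, 12))*(-12) = (((-12 - 39) - 50)*(55 - 77) + 2*12)*(-12) = ((-51 - 50)*(-22) + 24)*(-12) = (-101*(-22) + 24)*(-12) = (2222 + 24)*(-12) = 2246*(-12) = -26952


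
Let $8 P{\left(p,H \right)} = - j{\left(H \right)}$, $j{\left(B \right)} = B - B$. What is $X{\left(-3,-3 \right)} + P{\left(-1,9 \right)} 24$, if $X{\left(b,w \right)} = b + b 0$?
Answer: $-3$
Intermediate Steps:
$j{\left(B \right)} = 0$
$X{\left(b,w \right)} = b$ ($X{\left(b,w \right)} = b + 0 = b$)
$P{\left(p,H \right)} = 0$ ($P{\left(p,H \right)} = \frac{\left(-1\right) 0}{8} = \frac{1}{8} \cdot 0 = 0$)
$X{\left(-3,-3 \right)} + P{\left(-1,9 \right)} 24 = -3 + 0 \cdot 24 = -3 + 0 = -3$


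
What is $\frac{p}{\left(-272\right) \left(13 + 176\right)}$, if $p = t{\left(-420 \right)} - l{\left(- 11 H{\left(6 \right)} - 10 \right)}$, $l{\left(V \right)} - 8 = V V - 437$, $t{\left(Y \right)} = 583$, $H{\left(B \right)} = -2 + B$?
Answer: $\frac{1}{27} \approx 0.037037$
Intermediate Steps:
$l{\left(V \right)} = -429 + V^{2}$ ($l{\left(V \right)} = 8 + \left(V V - 437\right) = 8 + \left(V^{2} - 437\right) = 8 + \left(-437 + V^{2}\right) = -429 + V^{2}$)
$p = -1904$ ($p = 583 - \left(-429 + \left(- 11 \left(-2 + 6\right) - 10\right)^{2}\right) = 583 - \left(-429 + \left(\left(-11\right) 4 - 10\right)^{2}\right) = 583 - \left(-429 + \left(-44 - 10\right)^{2}\right) = 583 - \left(-429 + \left(-54\right)^{2}\right) = 583 - \left(-429 + 2916\right) = 583 - 2487 = -1904$)
$\frac{p}{\left(-272\right) \left(13 + 176\right)} = - \frac{1904}{\left(-272\right) \left(13 + 176\right)} = - \frac{1904}{\left(-272\right) 189} = - \frac{1904}{-51408} = \left(-1904\right) \left(- \frac{1}{51408}\right) = \frac{1}{27}$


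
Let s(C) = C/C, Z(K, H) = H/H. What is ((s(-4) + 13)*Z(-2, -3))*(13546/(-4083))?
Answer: -189644/4083 ≈ -46.447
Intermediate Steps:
Z(K, H) = 1
s(C) = 1
((s(-4) + 13)*Z(-2, -3))*(13546/(-4083)) = ((1 + 13)*1)*(13546/(-4083)) = (14*1)*(13546*(-1/4083)) = 14*(-13546/4083) = -189644/4083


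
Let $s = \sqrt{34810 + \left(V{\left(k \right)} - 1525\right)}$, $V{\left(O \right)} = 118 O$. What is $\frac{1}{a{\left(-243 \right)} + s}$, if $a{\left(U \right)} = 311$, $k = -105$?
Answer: $\frac{311}{75826} - \frac{\sqrt{20895}}{75826} \approx 0.0021951$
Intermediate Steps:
$s = \sqrt{20895}$ ($s = \sqrt{34810 + \left(118 \left(-105\right) - 1525\right)} = \sqrt{34810 - 13915} = \sqrt{20895} \approx 144.55$)
$\frac{1}{a{\left(-243 \right)} + s} = \frac{1}{311 + \sqrt{20895}}$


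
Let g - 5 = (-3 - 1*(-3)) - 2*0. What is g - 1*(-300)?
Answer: 305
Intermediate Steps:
g = 5 (g = 5 + ((-3 - 1*(-3)) - 2*0) = 5 + ((-3 + 3) + 0) = 5 + (0 + 0) = 5 + 0 = 5)
g - 1*(-300) = 5 - 1*(-300) = 5 + 300 = 305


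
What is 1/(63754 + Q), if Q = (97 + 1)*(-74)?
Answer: 1/56502 ≈ 1.7698e-5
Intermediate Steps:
Q = -7252 (Q = 98*(-74) = -7252)
1/(63754 + Q) = 1/(63754 - 7252) = 1/56502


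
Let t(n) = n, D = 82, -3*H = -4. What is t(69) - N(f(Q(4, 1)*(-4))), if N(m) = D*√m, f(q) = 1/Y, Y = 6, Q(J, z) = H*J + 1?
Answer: 69 - 41*√6/3 ≈ 35.524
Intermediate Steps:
H = 4/3 (H = -⅓*(-4) = 4/3 ≈ 1.3333)
Q(J, z) = 1 + 4*J/3 (Q(J, z) = 4*J/3 + 1 = 1 + 4*J/3)
f(q) = ⅙ (f(q) = 1/6 = ⅙)
N(m) = 82*√m
t(69) - N(f(Q(4, 1)*(-4))) = 69 - 82*√(⅙) = 69 - 82*√6/6 = 69 - 41*√6/3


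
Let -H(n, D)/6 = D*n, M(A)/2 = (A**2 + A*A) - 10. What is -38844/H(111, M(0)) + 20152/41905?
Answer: -7551851/3100970 ≈ -2.4353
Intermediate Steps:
M(A) = -20 + 4*A**2 (M(A) = 2*((A**2 + A*A) - 10) = 2*((A**2 + A**2) - 10) = 2*(2*A**2 - 10) = 2*(-10 + 2*A**2) = -20 + 4*A**2)
H(n, D) = -6*D*n
-38844/H(111, M(0)) + 20152/41905 = -38844*(-1/(666*(-20 + 4*0**2))) + 20152/41905 = -38844*(-1/(666*(-20 + 4*0))) + 20152*(1/41905) = -38844*(-1/(666*(-20 + 0))) + 20152/41905 = -38844/((-6*(-20)*111)) + 20152/41905 = -38844/13320 + 20152/41905 = -38844*1/13320 + 20152/41905 = -1079/370 + 20152/41905 = -7551851/3100970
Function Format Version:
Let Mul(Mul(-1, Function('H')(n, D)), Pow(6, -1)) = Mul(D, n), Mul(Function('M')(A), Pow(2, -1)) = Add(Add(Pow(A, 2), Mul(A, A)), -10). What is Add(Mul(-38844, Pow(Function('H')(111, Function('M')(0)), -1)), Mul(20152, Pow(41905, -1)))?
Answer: Rational(-7551851, 3100970) ≈ -2.4353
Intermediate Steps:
Function('M')(A) = Add(-20, Mul(4, Pow(A, 2))) (Function('M')(A) = Mul(2, Add(Add(Pow(A, 2), Mul(A, A)), -10)) = Mul(2, Add(Add(Pow(A, 2), Pow(A, 2)), -10)) = Mul(2, Add(Mul(2, Pow(A, 2)), -10)) = Mul(2, Add(-10, Mul(2, Pow(A, 2)))) = Add(-20, Mul(4, Pow(A, 2))))
Function('H')(n, D) = Mul(-6, D, n) (Function('H')(n, D) = Mul(-6, Mul(D, n)) = Mul(-6, D, n))
Add(Mul(-38844, Pow(Function('H')(111, Function('M')(0)), -1)), Mul(20152, Pow(41905, -1))) = Add(Mul(-38844, Pow(Mul(-6, Add(-20, Mul(4, Pow(0, 2))), 111), -1)), Mul(20152, Pow(41905, -1))) = Add(Mul(-38844, Pow(Mul(-6, Add(-20, Mul(4, 0)), 111), -1)), Mul(20152, Rational(1, 41905))) = Add(Mul(-38844, Pow(Mul(-6, Add(-20, 0), 111), -1)), Rational(20152, 41905)) = Add(Mul(-38844, Pow(Mul(-6, -20, 111), -1)), Rational(20152, 41905)) = Add(Mul(-38844, Pow(13320, -1)), Rational(20152, 41905)) = Add(Mul(-38844, Rational(1, 13320)), Rational(20152, 41905)) = Add(Rational(-1079, 370), Rational(20152, 41905)) = Rational(-7551851, 3100970)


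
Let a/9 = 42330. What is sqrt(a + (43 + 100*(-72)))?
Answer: sqrt(373813) ≈ 611.40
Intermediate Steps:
a = 380970 (a = 9*42330 = 380970)
sqrt(a + (43 + 100*(-72))) = sqrt(380970 + (43 + 100*(-72))) = sqrt(380970 + (43 - 7200)) = sqrt(380970 - 7157) = sqrt(373813)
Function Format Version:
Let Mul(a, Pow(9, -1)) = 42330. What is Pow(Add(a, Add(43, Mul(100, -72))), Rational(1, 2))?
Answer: Pow(373813, Rational(1, 2)) ≈ 611.40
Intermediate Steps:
a = 380970 (a = Mul(9, 42330) = 380970)
Pow(Add(a, Add(43, Mul(100, -72))), Rational(1, 2)) = Pow(Add(380970, Add(43, Mul(100, -72))), Rational(1, 2)) = Pow(Add(380970, Add(43, -7200)), Rational(1, 2)) = Pow(Add(380970, -7157), Rational(1, 2)) = Pow(373813, Rational(1, 2))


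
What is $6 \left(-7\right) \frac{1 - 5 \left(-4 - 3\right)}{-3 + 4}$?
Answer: $-1512$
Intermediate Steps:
$6 \left(-7\right) \frac{1 - 5 \left(-4 - 3\right)}{-3 + 4} = - 42 \frac{1 - -35}{1} = - 42 \left(1 + 35\right) 1 = - 42 \cdot 36 \cdot 1 = \left(-42\right) 36 = -1512$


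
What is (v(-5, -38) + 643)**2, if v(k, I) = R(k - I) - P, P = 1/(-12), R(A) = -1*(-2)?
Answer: 59923081/144 ≈ 4.1613e+5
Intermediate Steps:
R(A) = 2
P = -1/12 ≈ -0.083333
v(k, I) = 25/12 (v(k, I) = 2 - 1*(-1/12) = 2 + 1/12 = 25/12)
(v(-5, -38) + 643)**2 = (25/12 + 643)**2 = (7741/12)**2 = 59923081/144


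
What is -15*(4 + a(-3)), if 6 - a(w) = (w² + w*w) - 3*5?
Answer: -105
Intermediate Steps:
a(w) = 21 - 2*w² (a(w) = 6 - ((w² + w*w) - 3*5) = 6 - ((w² + w²) - 15) = 6 - (2*w² - 15) = 6 - (-15 + 2*w²) = 6 + (15 - 2*w²) = 21 - 2*w²)
-15*(4 + a(-3)) = -15*(4 + (21 - 2*(-3)²)) = -15*(4 + (21 - 2*9)) = -15*(4 + (21 - 18)) = -15*(4 + 3) = -15*7 = -105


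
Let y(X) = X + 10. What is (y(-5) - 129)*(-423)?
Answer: 52452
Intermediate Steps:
y(X) = 10 + X
(y(-5) - 129)*(-423) = ((10 - 5) - 129)*(-423) = (5 - 129)*(-423) = -124*(-423) = 52452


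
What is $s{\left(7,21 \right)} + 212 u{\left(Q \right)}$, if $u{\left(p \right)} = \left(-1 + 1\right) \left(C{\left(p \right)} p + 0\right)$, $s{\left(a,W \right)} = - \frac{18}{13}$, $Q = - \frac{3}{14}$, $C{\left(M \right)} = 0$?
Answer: $- \frac{18}{13} \approx -1.3846$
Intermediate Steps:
$Q = - \frac{3}{14}$ ($Q = \left(-3\right) \frac{1}{14} = - \frac{3}{14} \approx -0.21429$)
$s{\left(a,W \right)} = - \frac{18}{13}$ ($s{\left(a,W \right)} = \left(-18\right) \frac{1}{13} = - \frac{18}{13}$)
$u{\left(p \right)} = 0$ ($u{\left(p \right)} = \left(-1 + 1\right) \left(0 p + 0\right) = 0 \left(0 + 0\right) = 0 \cdot 0 = 0$)
$s{\left(7,21 \right)} + 212 u{\left(Q \right)} = - \frac{18}{13} + 212 \cdot 0 = - \frac{18}{13} + 0 = - \frac{18}{13}$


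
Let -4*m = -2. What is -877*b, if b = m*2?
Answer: -877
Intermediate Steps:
m = 1/2 (m = -1/4*(-2) = 1/2 ≈ 0.50000)
b = 1 (b = (1/2)*2 = 1)
-877*b = -877*1 = -877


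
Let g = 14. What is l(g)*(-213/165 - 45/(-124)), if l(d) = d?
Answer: -44303/3410 ≈ -12.992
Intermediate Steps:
l(g)*(-213/165 - 45/(-124)) = 14*(-213/165 - 45/(-124)) = 14*(-213*1/165 - 45*(-1/124)) = 14*(-71/55 + 45/124) = 14*(-6329/6820) = -44303/3410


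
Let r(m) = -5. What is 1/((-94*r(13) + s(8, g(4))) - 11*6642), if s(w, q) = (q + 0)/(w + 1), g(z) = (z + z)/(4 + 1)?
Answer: -45/3266632 ≈ -1.3776e-5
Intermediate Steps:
g(z) = 2*z/5 (g(z) = (2*z)/5 = (2*z)*(1/5) = 2*z/5)
s(w, q) = q/(1 + w)
1/((-94*r(13) + s(8, g(4))) - 11*6642) = 1/((-94*(-5) + ((2/5)*4)/(1 + 8)) - 11*6642) = 1/((470 + (8/5)/9) - 73062) = 1/((470 + (8/5)*(1/9)) - 73062) = 1/((470 + 8/45) - 73062) = 1/(21158/45 - 73062) = 1/(-3266632/45) = -45/3266632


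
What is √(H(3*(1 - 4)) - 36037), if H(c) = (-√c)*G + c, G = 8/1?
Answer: √(-36046 - 24*I) ≈ 0.0632 - 189.86*I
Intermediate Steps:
G = 8 (G = 8*1 = 8)
H(c) = c - 8*√c (H(c) = -√c*8 + c = -8*√c + c = c - 8*√c)
√(H(3*(1 - 4)) - 36037) = √((3*(1 - 4) - 8*√3*√(1 - 4)) - 36037) = √((3*(-3) - 8*3*I) - 36037) = √((-9 - 24*I) - 36037) = √(-36046 - 24*I)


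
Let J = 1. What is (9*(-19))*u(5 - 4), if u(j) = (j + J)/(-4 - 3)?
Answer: 342/7 ≈ 48.857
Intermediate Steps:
u(j) = -⅐ - j/7 (u(j) = (j + 1)/(-4 - 3) = (1 + j)/(-7) = (1 + j)*(-⅐) = -⅐ - j/7)
(9*(-19))*u(5 - 4) = (9*(-19))*(-⅐ - (5 - 4)/7) = -171*(-⅐ - ⅐*1) = -171*(-⅐ - ⅐) = -171*(-2/7) = 342/7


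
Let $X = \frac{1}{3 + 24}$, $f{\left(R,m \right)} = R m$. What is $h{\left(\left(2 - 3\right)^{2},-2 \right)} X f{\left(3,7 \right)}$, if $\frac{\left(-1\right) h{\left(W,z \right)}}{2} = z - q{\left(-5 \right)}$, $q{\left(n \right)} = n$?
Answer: $- \frac{14}{3} \approx -4.6667$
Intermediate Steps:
$X = \frac{1}{27} \approx 0.037037$
$h{\left(W,z \right)} = -10 - 2 z$ ($h{\left(W,z \right)} = - 2 \left(z - -5\right) = - 2 \left(z + 5\right) = - 2 \left(5 + z\right) = -10 - 2 z$)
$h{\left(\left(2 - 3\right)^{2},-2 \right)} X f{\left(3,7 \right)} = \left(-10 - -4\right) \frac{1}{27} \cdot 3 \cdot 7 = \left(-10 + 4\right) \frac{1}{27} \cdot 21 = \left(-6\right) \frac{1}{27} \cdot 21 = \left(- \frac{2}{9}\right) 21 = - \frac{14}{3}$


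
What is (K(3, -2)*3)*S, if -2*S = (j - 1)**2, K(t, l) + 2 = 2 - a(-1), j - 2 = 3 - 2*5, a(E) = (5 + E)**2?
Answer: 864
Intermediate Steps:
j = -5 (j = 2 + (3 - 2*5) = 2 + (3 - 10) = 2 - 7 = -5)
K(t, l) = -16 (K(t, l) = -2 + (2 - (5 - 1)**2) = -2 + (2 - 1*4**2) = -2 + (2 - 1*16) = -2 + (2 - 16) = -2 - 14 = -16)
S = -18 (S = -(-5 - 1)**2/2 = -1/2*(-6)**2 = -1/2*36 = -18)
(K(3, -2)*3)*S = -16*3*(-18) = -48*(-18) = 864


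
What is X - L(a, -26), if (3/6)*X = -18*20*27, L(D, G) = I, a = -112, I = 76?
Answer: -19516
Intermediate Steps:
L(D, G) = 76
X = -19440 (X = 2*(-18*20*27) = 2*(-360*27) = 2*(-9720) = -19440)
X - L(a, -26) = -19440 - 1*76 = -19440 - 76 = -19516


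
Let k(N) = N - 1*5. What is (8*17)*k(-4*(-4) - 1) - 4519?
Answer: -3159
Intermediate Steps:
k(N) = -5 + N (k(N) = N - 5 = -5 + N)
(8*17)*k(-4*(-4) - 1) - 4519 = (8*17)*(-5 + (-4*(-4) - 1)) - 4519 = 136*(-5 + (16 - 1)) - 4519 = 136*(-5 + 15) - 4519 = 136*10 - 4519 = 1360 - 4519 = -3159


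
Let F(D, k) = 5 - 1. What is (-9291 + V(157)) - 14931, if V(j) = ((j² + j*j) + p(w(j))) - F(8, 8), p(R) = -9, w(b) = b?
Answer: 25063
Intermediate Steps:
F(D, k) = 4
V(j) = -13 + 2*j² (V(j) = ((j² + j*j) - 9) - 1*4 = ((j² + j²) - 9) - 4 = (2*j² - 9) - 4 = (-9 + 2*j²) - 4 = -13 + 2*j²)
(-9291 + V(157)) - 14931 = (-9291 + (-13 + 2*157²)) - 14931 = (-9291 + (-13 + 2*24649)) - 14931 = (-9291 + (-13 + 49298)) - 14931 = (-9291 + 49285) - 14931 = 39994 - 14931 = 25063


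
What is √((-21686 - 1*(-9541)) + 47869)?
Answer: 2*√8931 ≈ 189.01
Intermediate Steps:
√((-21686 - 1*(-9541)) + 47869) = √((-21686 + 9541) + 47869) = √(-12145 + 47869) = √35724 = 2*√8931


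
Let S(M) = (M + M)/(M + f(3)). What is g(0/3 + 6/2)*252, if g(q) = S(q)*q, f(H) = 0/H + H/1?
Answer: 756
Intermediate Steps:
f(H) = H (f(H) = 0 + H*1 = 0 + H = H)
S(M) = 2*M/(3 + M) (S(M) = (M + M)/(M + 3) = (2*M)/(3 + M) = 2*M/(3 + M))
g(q) = 2*q²/(3 + q) (g(q) = (2*q/(3 + q))*q = 2*q²/(3 + q))
g(0/3 + 6/2)*252 = (2*(0/3 + 6/2)²/(3 + (0/3 + 6/2)))*252 = (2*(0*(⅓) + 6*(½))²/(3 + (0*(⅓) + 6*(½))))*252 = (2*(0 + 3)²/(3 + (0 + 3)))*252 = (2*3²/(3 + 3))*252 = (2*9/6)*252 = (2*9*(⅙))*252 = 3*252 = 756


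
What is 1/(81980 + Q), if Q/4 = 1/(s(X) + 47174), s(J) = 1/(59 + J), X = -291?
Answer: 10944367/897219207588 ≈ 1.2198e-5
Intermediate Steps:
Q = 928/10944367 (Q = 4/(1/(59 - 291) + 47174) = 4/(1/(-232) + 47174) = 4/(-1/232 + 47174) = 4/(10944367/232) = 4*(232/10944367) = 928/10944367 ≈ 8.4792e-5)
1/(81980 + Q) = 1/(81980 + 928/10944367) = 1/(897219207588/10944367) = 10944367/897219207588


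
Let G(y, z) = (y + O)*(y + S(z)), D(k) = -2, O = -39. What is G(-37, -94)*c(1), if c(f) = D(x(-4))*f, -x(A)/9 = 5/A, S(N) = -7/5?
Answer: -29184/5 ≈ -5836.8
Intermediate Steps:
S(N) = -7/5 (S(N) = -7*1/5 = -7/5)
x(A) = -45/A
G(y, z) = (-39 + y)*(-7/5 + y) (G(y, z) = (y - 39)*(y - 7/5) = (-39 + y)*(-7/5 + y))
c(f) = -2*f
G(-37, -94)*c(1) = (273/5 + (-37)**2 - 202/5*(-37))*(-2*1) = (273/5 + 1369 + 7474/5)*(-2) = (14592/5)*(-2) = -29184/5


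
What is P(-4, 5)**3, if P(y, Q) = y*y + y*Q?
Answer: -64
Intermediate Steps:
P(y, Q) = y**2 + Q*y
P(-4, 5)**3 = (-4*(5 - 4))**3 = (-4*1)**3 = (-4)**3 = -64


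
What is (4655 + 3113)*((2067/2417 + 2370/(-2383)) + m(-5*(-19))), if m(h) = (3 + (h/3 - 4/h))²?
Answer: 4356299267614758152/467832525975 ≈ 9.3117e+6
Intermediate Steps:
m(h) = (3 - 4/h + h/3)² (m(h) = (3 + (h*(⅓) - 4/h))² = (3 + (h/3 - 4/h))² = (3 + (-4/h + h/3))² = (3 - 4/h + h/3)²)
(4655 + 3113)*((2067/2417 + 2370/(-2383)) + m(-5*(-19))) = (4655 + 3113)*((2067/2417 + 2370/(-2383)) + (-12 + (-5*(-19))² + 9*(-5*(-19)))²/(9*(-5*(-19))²)) = 7768*((2067*(1/2417) + 2370*(-1/2383)) + (⅑)*(-12 + 95² + 9*95)²/95²) = 7768*((2067/2417 - 2370/2383) + (⅑)*(1/9025)*(-12 + 9025 + 855)²) = 7768*(-802629/5759711 + (⅑)*(1/9025)*9868²) = 7768*(-802629/5759711 + (⅑)*(1/9025)*97377424) = 7768*(-802629/5759711 + 97377424/81225) = 7768*(560800626623939/467832525975) = 4356299267614758152/467832525975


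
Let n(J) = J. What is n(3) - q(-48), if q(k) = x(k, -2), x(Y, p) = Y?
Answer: 51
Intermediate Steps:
q(k) = k
n(3) - q(-48) = 3 - 1*(-48) = 3 + 48 = 51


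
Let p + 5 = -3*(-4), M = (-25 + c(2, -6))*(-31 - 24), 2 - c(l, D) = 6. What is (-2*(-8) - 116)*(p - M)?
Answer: 158800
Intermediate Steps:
c(l, D) = -4 (c(l, D) = 2 - 1*6 = 2 - 6 = -4)
M = 1595 (M = (-25 - 4)*(-31 - 24) = -29*(-55) = 1595)
p = 7 (p = -5 - 3*(-4) = -5 + 12 = 7)
(-2*(-8) - 116)*(p - M) = (-2*(-8) - 116)*(7 - 1*1595) = (16 - 116)*(7 - 1595) = -100*(-1588) = 158800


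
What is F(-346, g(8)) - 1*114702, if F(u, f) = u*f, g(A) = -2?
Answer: -114010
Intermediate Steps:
F(u, f) = f*u
F(-346, g(8)) - 1*114702 = -2*(-346) - 1*114702 = 692 - 114702 = -114010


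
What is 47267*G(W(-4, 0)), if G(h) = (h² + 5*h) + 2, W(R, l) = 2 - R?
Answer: 3214156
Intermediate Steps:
G(h) = 2 + h² + 5*h
47267*G(W(-4, 0)) = 47267*(2 + (2 - 1*(-4))² + 5*(2 - 1*(-4))) = 47267*(2 + (2 + 4)² + 5*(2 + 4)) = 47267*(2 + 6² + 5*6) = 47267*(2 + 36 + 30) = 47267*68 = 3214156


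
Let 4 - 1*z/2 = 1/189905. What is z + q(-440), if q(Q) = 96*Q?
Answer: -8020067962/189905 ≈ -42232.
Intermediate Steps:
z = 1519238/189905 (z = 8 - 2/189905 = 1519238/189905 ≈ 8.0000)
z + q(-440) = 1519238/189905 + 96*(-440) = 1519238/189905 - 42240 = -8020067962/189905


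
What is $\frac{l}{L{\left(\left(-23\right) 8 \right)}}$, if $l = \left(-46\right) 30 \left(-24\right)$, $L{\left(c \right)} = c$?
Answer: $-180$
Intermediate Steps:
$l = 33120$ ($l = \left(-1380\right) \left(-24\right) = 33120$)
$\frac{l}{L{\left(\left(-23\right) 8 \right)}} = \frac{33120}{\left(-23\right) 8} = \frac{33120}{-184} = 33120 \left(- \frac{1}{184}\right) = -180$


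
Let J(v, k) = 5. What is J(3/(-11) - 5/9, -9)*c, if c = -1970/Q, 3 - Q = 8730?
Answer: 9850/8727 ≈ 1.1287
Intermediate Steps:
Q = -8727 (Q = 3 - 1*8730 = 3 - 8730 = -8727)
c = 1970/8727 (c = -1970/(-8727) = -1970*(-1/8727) = 1970/8727 ≈ 0.22574)
J(3/(-11) - 5/9, -9)*c = 5*(1970/8727) = 9850/8727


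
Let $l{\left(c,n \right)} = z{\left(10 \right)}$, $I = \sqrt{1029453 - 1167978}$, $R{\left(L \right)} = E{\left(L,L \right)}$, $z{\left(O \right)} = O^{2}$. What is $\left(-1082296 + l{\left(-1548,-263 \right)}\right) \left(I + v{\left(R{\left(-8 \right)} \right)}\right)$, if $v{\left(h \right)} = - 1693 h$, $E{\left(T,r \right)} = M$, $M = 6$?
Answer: $10992946968 - 5410980 i \sqrt{5541} \approx 1.0993 \cdot 10^{10} - 4.0278 \cdot 10^{8} i$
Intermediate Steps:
$E{\left(T,r \right)} = 6$
$R{\left(L \right)} = 6$
$I = 5 i \sqrt{5541}$ ($I = \sqrt{-138525} = 5 i \sqrt{5541} \approx 372.19 i$)
$l{\left(c,n \right)} = 100$ ($l{\left(c,n \right)} = 10^{2} = 100$)
$\left(-1082296 + l{\left(-1548,-263 \right)}\right) \left(I + v{\left(R{\left(-8 \right)} \right)}\right) = \left(-1082296 + 100\right) \left(5 i \sqrt{5541} - 10158\right) = - 1082196 \left(5 i \sqrt{5541} - 10158\right) = - 1082196 \left(-10158 + 5 i \sqrt{5541}\right) = 10992946968 - 5410980 i \sqrt{5541}$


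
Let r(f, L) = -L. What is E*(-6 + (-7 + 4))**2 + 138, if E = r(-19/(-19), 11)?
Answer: -753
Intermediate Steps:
E = -11 (E = -1*11 = -11)
E*(-6 + (-7 + 4))**2 + 138 = -11*(-6 + (-7 + 4))**2 + 138 = -11*(-6 - 3)**2 + 138 = -11*(-9)**2 + 138 = -11*81 + 138 = -891 + 138 = -753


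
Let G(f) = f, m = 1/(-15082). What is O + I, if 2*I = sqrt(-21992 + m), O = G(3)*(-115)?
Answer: -345 + 3*I*sqrt(555827578810)/30164 ≈ -345.0 + 74.149*I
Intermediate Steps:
m = -1/15082 ≈ -6.6304e-5
O = -345 (O = 3*(-115) = -345)
I = 3*I*sqrt(555827578810)/30164 (I = sqrt(-21992 - 1/15082)/2 = sqrt(-331683345/15082)/2 = (3*I*sqrt(555827578810)/15082)/2 = 3*I*sqrt(555827578810)/30164 ≈ 74.148*I)
O + I = -345 + 3*I*sqrt(555827578810)/30164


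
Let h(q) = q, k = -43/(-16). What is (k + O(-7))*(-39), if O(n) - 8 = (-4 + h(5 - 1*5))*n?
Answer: -24141/16 ≈ -1508.8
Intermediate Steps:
k = 43/16 (k = -43*(-1/16) = 43/16 ≈ 2.6875)
O(n) = 8 - 4*n (O(n) = 8 + (-4 + (5 - 1*5))*n = 8 + (-4 + (5 - 5))*n = 8 + (-4 + 0)*n = 8 - 4*n)
(k + O(-7))*(-39) = (43/16 + (8 - 4*(-7)))*(-39) = (43/16 + (8 + 28))*(-39) = (43/16 + 36)*(-39) = (619/16)*(-39) = -24141/16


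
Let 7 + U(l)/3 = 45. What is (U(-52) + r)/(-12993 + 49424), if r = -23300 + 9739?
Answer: -791/2143 ≈ -0.36911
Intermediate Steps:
U(l) = 114 (U(l) = -21 + 3*45 = -21 + 135 = 114)
r = -13561
(U(-52) + r)/(-12993 + 49424) = (114 - 13561)/(-12993 + 49424) = -13447/36431 = -13447*1/36431 = -791/2143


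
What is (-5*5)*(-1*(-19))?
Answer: -475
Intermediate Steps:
(-5*5)*(-1*(-19)) = -25*19 = -475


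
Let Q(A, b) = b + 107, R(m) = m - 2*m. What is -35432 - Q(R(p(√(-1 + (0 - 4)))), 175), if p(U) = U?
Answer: -35714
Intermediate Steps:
R(m) = -m
Q(A, b) = 107 + b
-35432 - Q(R(p(√(-1 + (0 - 4)))), 175) = -35432 - (107 + 175) = -35432 - 1*282 = -35432 - 282 = -35714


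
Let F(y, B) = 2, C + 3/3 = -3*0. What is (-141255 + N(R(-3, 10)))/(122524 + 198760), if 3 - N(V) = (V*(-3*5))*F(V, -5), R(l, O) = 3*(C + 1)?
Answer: -35313/80321 ≈ -0.43965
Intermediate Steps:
C = -1 (C = -1 - 3*0 = -1 + 0 = -1)
R(l, O) = 0 (R(l, O) = 3*(-1 + 1) = 3*0 = 0)
N(V) = 3 + 30*V (N(V) = 3 - V*(-3*5)*2 = 3 - V*(-15)*2 = 3 - (-15*V)*2 = 3 - (-30)*V = 3 + 30*V)
(-141255 + N(R(-3, 10)))/(122524 + 198760) = (-141255 + (3 + 30*0))/(122524 + 198760) = (-141255 + (3 + 0))/321284 = (-141255 + 3)*(1/321284) = -141252*1/321284 = -35313/80321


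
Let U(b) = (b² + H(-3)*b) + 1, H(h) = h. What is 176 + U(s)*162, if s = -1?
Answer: 986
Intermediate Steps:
U(b) = 1 + b² - 3*b (U(b) = (b² - 3*b) + 1 = 1 + b² - 3*b)
176 + U(s)*162 = 176 + (1 + (-1)² - 3*(-1))*162 = 176 + (1 + 1 + 3)*162 = 176 + 5*162 = 176 + 810 = 986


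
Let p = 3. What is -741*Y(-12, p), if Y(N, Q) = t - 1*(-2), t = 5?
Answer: -5187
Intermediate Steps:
Y(N, Q) = 7 (Y(N, Q) = 5 - 1*(-2) = 5 + 2 = 7)
-741*Y(-12, p) = -741*7 = -5187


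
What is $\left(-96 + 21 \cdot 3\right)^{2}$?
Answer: $1089$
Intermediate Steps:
$\left(-96 + 21 \cdot 3\right)^{2} = \left(-96 + 63\right)^{2} = \left(-33\right)^{2} = 1089$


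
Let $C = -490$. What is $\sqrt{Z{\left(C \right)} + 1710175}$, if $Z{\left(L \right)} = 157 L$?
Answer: $\sqrt{1633245} \approx 1278.0$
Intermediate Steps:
$\sqrt{Z{\left(C \right)} + 1710175} = \sqrt{157 \left(-490\right) + 1710175} = \sqrt{-76930 + 1710175} = \sqrt{1633245}$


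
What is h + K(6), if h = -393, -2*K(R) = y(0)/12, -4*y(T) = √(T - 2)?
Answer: -393 + I*√2/96 ≈ -393.0 + 0.014731*I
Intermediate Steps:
y(T) = -√(-2 + T)/4 (y(T) = -√(T - 2)/4 = -√(-2 + T)/4)
K(R) = I*√2/96 (K(R) = -(-√(-2 + 0)/4)/(2*12) = -(-I*√2/4)/(2*12) = -(-1)*I*√2/96 = I*√2/96)
h + K(6) = -393 + I*√2/96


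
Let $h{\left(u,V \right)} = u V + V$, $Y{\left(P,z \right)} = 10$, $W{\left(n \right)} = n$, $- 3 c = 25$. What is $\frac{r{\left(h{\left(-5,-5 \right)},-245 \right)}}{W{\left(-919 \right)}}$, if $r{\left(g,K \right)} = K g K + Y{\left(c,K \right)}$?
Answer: $- \frac{1200510}{919} \approx -1306.3$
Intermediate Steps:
$c = - \frac{25}{3}$ ($c = \left(- \frac{1}{3}\right) 25 = - \frac{25}{3} \approx -8.3333$)
$h{\left(u,V \right)} = V + V u$ ($h{\left(u,V \right)} = V u + V = V + V u$)
$r{\left(g,K \right)} = 10 + g K^{2}$ ($r{\left(g,K \right)} = K g K + 10 = g K^{2} + 10 = 10 + g K^{2}$)
$\frac{r{\left(h{\left(-5,-5 \right)},-245 \right)}}{W{\left(-919 \right)}} = \frac{10 + - 5 \left(1 - 5\right) \left(-245\right)^{2}}{-919} = \left(10 + \left(-5\right) \left(-4\right) 60025\right) \left(- \frac{1}{919}\right) = \left(10 + 20 \cdot 60025\right) \left(- \frac{1}{919}\right) = \left(10 + 1200500\right) \left(- \frac{1}{919}\right) = 1200510 \left(- \frac{1}{919}\right) = - \frac{1200510}{919}$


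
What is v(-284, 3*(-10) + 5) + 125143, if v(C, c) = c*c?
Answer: 125768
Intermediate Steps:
v(C, c) = c**2
v(-284, 3*(-10) + 5) + 125143 = (3*(-10) + 5)**2 + 125143 = (-30 + 5)**2 + 125143 = (-25)**2 + 125143 = 625 + 125143 = 125768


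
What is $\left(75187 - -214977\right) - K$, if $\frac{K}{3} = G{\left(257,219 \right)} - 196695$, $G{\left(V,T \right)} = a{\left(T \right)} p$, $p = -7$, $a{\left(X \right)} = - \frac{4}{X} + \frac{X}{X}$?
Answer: $\frac{64259682}{73} \approx 8.8027 \cdot 10^{5}$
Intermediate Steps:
$a{\left(X \right)} = 1 - \frac{4}{X}$ ($a{\left(X \right)} = - \frac{4}{X} + 1 = 1 - \frac{4}{X}$)
$G{\left(V,T \right)} = - \frac{7 \left(-4 + T\right)}{T}$ ($G{\left(V,T \right)} = \frac{-4 + T}{T} \left(-7\right) = - \frac{7 \left(-4 + T\right)}{T}$)
$K = - \frac{43077710}{73}$ ($K = 3 \left(\left(-7 + \frac{28}{219}\right) - 196695\right) = 3 \left(- \frac{1505}{219} - 196695\right) = 3 \left(- \frac{43077710}{219}\right) = - \frac{43077710}{73} \approx -5.9011 \cdot 10^{5}$)
$\left(75187 - -214977\right) - K = \left(75187 - -214977\right) - - \frac{43077710}{73} = \left(75187 + 214977\right) + \frac{43077710}{73} = 290164 + \frac{43077710}{73} = \frac{64259682}{73}$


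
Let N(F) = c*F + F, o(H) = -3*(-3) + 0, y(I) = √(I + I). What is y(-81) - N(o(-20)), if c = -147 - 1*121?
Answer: 2403 + 9*I*√2 ≈ 2403.0 + 12.728*I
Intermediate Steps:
c = -268 (c = -147 - 121 = -268)
y(I) = √2*√I (y(I) = √(2*I) = √2*√I)
o(H) = 9 (o(H) = 9 + 0 = 9)
N(F) = -267*F (N(F) = -268*F + F = -267*F)
y(-81) - N(o(-20)) = √2*√(-81) - (-267)*9 = √2*(9*I) - 1*(-2403) = 9*I*√2 + 2403 = 2403 + 9*I*√2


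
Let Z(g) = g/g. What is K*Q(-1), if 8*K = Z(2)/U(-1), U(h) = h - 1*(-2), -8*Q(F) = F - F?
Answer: 0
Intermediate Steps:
Q(F) = 0 (Q(F) = -(F - F)/8 = -⅛*0 = 0)
Z(g) = 1
U(h) = 2 + h (U(h) = h + 2 = 2 + h)
K = ⅛ (K = (1/(2 - 1))/8 = (1/1)/8 = (1*1)/8 = (⅛)*1 = ⅛ ≈ 0.12500)
K*Q(-1) = (⅛)*0 = 0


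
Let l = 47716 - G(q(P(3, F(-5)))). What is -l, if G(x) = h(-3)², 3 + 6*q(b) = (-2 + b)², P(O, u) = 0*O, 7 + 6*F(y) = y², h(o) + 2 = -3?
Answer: -47691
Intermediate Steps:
h(o) = -5 (h(o) = -2 - 3 = -5)
F(y) = -7/6 + y²/6
P(O, u) = 0
q(b) = -½ + (-2 + b)²/6
G(x) = 25 (G(x) = (-5)² = 25)
l = 47691 (l = 47716 - 1*25 = 47716 - 25 = 47691)
-l = -1*47691 = -47691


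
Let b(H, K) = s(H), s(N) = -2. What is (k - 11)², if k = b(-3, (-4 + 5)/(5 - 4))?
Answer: 169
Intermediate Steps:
b(H, K) = -2
k = -2
(k - 11)² = (-2 - 11)² = (-13)² = 169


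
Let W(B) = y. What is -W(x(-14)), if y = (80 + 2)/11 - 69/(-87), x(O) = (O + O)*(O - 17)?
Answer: -2631/319 ≈ -8.2477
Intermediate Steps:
x(O) = 2*O*(-17 + O) (x(O) = (2*O)*(-17 + O) = 2*O*(-17 + O))
y = 2631/319 (y = 82*(1/11) - 69*(-1/87) = 82/11 + 23/29 = 2631/319 ≈ 8.2477)
W(B) = 2631/319
-W(x(-14)) = -1*2631/319 = -2631/319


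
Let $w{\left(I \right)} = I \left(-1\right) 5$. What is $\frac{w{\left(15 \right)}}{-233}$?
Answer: $\frac{75}{233} \approx 0.32189$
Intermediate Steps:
$w{\left(I \right)} = - 5 I$ ($w{\left(I \right)} = - I 5 = - 5 I$)
$\frac{w{\left(15 \right)}}{-233} = \frac{\left(-5\right) 15}{-233} = \left(-75\right) \left(- \frac{1}{233}\right) = \frac{75}{233}$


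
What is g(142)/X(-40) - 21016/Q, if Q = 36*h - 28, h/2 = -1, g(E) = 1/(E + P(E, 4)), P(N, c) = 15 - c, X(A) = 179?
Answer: 143891323/684675 ≈ 210.16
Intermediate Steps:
g(E) = 1/(11 + E) (g(E) = 1/(E + (15 - 1*4)) = 1/(E + (15 - 4)) = 1/(E + 11) = 1/(11 + E))
h = -2 (h = 2*(-1) = -2)
Q = -100 (Q = 36*(-2) - 28 = -72 - 28 = -100)
g(142)/X(-40) - 21016/Q = 1/((11 + 142)*179) - 21016/(-100) = (1/179)/153 - 21016*(-1/100) = (1/153)*(1/179) + 5254/25 = 1/27387 + 5254/25 = 143891323/684675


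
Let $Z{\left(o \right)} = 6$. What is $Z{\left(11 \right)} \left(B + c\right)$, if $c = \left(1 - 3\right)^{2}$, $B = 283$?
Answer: $1722$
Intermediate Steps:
$c = 4$ ($c = \left(-2\right)^{2} = 4$)
$Z{\left(11 \right)} \left(B + c\right) = 6 \left(283 + 4\right) = 6 \cdot 287 = 1722$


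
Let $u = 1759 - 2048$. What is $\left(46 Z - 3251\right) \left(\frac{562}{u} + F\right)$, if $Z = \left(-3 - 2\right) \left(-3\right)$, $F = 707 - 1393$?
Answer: $\frac{509167776}{289} \approx 1.7618 \cdot 10^{6}$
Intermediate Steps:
$F = -686$ ($F = 707 - 1393 = -686$)
$Z = 15$ ($Z = \left(-5\right) \left(-3\right) = 15$)
$u = -289$ ($u = 1759 - 2048 = -289$)
$\left(46 Z - 3251\right) \left(\frac{562}{u} + F\right) = \left(46 \cdot 15 - 3251\right) \left(\frac{562}{-289} - 686\right) = \left(690 - 3251\right) \left(562 \left(- \frac{1}{289}\right) - 686\right) = - 2561 \left(- \frac{562}{289} - 686\right) = \left(-2561\right) \left(- \frac{198816}{289}\right) = \frac{509167776}{289}$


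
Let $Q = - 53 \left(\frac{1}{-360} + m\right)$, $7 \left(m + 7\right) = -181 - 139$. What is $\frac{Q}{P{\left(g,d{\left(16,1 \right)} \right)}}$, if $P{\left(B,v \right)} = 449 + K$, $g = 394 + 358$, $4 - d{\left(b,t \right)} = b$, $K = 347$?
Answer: $\frac{7040891}{2005920} \approx 3.5101$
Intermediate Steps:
$d{\left(b,t \right)} = 4 - b$
$m = - \frac{369}{7}$ ($m = -7 + \frac{-181 - 139}{7} = -7 + \frac{1}{7} \left(-320\right) = -7 - \frac{320}{7} = - \frac{369}{7} \approx -52.714$)
$g = 752$
$P{\left(B,v \right)} = 796$ ($P{\left(B,v \right)} = 449 + 347 = 796$)
$Q = \frac{7040891}{2520}$ ($Q = - 53 \left(\frac{1}{-360} - \frac{369}{7}\right) = - 53 \left(- \frac{1}{360} - \frac{369}{7}\right) = \left(-53\right) \left(- \frac{132847}{2520}\right) = \frac{7040891}{2520} \approx 2794.0$)
$\frac{Q}{P{\left(g,d{\left(16,1 \right)} \right)}} = \frac{7040891}{2520 \cdot 796} = \frac{7040891}{2520} \cdot \frac{1}{796} = \frac{7040891}{2005920}$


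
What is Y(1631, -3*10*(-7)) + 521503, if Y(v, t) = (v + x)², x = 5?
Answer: 3197999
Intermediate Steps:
Y(v, t) = (5 + v)² (Y(v, t) = (v + 5)² = (5 + v)²)
Y(1631, -3*10*(-7)) + 521503 = (5 + 1631)² + 521503 = 1636² + 521503 = 2676496 + 521503 = 3197999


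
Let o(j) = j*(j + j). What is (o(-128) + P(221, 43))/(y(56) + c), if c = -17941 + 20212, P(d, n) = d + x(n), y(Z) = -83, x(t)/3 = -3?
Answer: 8245/547 ≈ 15.073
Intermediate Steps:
x(t) = -9 (x(t) = 3*(-3) = -9)
o(j) = 2*j**2 (o(j) = j*(2*j) = 2*j**2)
P(d, n) = -9 + d (P(d, n) = d - 9 = -9 + d)
c = 2271
(o(-128) + P(221, 43))/(y(56) + c) = (2*(-128)**2 + (-9 + 221))/(-83 + 2271) = (2*16384 + 212)/2188 = (32768 + 212)*(1/2188) = 32980*(1/2188) = 8245/547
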